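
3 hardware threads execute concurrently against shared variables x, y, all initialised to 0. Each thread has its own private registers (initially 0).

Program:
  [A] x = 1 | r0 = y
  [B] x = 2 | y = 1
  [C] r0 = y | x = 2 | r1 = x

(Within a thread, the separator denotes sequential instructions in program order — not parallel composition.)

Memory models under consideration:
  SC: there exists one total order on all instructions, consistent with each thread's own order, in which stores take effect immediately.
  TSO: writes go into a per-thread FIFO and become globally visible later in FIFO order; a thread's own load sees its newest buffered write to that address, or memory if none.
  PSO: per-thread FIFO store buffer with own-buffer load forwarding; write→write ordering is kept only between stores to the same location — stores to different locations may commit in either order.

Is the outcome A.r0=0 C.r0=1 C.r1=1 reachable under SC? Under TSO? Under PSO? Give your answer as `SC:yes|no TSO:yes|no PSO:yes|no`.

SC:no TSO:yes PSO:yes

outcome vector order: (A.r0,C.r0,C.r1)
SC: 7 outcomes — {001 002 012 101 102 111 112}
TSO: 8 outcomes — {001 002 011 012 101 102 111 112}
PSO: 8 outcomes — {001 002 011 012 101 102 111 112}
target 011 ∈ {TSO,PSO}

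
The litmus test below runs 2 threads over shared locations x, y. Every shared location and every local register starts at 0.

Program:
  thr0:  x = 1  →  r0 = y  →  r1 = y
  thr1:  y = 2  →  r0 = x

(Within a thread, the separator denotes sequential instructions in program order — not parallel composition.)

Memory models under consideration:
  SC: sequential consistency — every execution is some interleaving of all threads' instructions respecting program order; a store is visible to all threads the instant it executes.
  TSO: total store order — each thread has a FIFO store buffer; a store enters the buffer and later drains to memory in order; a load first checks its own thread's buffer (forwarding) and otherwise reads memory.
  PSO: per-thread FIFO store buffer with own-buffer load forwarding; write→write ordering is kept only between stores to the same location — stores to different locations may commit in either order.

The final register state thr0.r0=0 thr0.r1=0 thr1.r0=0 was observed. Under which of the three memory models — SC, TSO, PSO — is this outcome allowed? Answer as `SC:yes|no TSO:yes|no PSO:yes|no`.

SC:no TSO:yes PSO:yes

outcome vector order: (thr0.r0,thr0.r1,thr1.r0)
under SC → (0,0,1), (0,2,1), (2,2,0), (2,2,1)
under TSO → (0,0,0), (0,0,1), (0,2,0), (0,2,1), (2,2,0), (2,2,1)
under PSO → (0,0,0), (0,0,1), (0,2,0), (0,2,1), (2,2,0), (2,2,1)
target (0,0,0) ∈ {TSO,PSO}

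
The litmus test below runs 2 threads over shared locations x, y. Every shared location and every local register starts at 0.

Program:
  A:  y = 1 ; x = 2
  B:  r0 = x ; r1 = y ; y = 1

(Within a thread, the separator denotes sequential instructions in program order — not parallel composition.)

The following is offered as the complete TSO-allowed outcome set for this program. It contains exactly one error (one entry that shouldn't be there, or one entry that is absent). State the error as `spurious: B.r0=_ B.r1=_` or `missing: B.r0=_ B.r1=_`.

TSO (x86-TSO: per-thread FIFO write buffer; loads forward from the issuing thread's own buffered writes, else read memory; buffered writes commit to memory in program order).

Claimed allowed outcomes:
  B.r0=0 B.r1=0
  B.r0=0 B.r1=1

outcome vector order: (B.r0,B.r1)
TSO (3): 0/0, 0/1, 2/1
TSO∖claimed = {2/1}

missing: B.r0=2 B.r1=1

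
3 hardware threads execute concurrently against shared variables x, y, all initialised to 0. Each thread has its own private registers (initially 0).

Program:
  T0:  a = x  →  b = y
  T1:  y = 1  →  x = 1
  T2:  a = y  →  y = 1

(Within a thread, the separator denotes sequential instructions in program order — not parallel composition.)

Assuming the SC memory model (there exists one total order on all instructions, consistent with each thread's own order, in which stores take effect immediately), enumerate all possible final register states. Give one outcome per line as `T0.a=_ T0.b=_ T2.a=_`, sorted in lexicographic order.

outcome vector order: (T0.a,T0.b,T2.a)
|SC outcomes| = 6

T0.a=0 T0.b=0 T2.a=0
T0.a=0 T0.b=0 T2.a=1
T0.a=0 T0.b=1 T2.a=0
T0.a=0 T0.b=1 T2.a=1
T0.a=1 T0.b=1 T2.a=0
T0.a=1 T0.b=1 T2.a=1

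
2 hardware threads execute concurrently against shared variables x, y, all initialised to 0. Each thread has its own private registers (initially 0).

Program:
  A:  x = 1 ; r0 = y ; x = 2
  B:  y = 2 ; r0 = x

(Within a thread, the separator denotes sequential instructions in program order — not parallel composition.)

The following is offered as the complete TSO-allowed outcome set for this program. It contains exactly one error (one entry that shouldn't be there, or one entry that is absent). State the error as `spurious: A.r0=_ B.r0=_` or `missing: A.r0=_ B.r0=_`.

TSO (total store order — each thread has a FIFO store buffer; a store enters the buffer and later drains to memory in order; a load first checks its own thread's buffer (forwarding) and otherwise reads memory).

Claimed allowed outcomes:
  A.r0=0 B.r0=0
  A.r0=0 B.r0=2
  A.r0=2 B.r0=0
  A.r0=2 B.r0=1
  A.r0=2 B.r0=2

missing: A.r0=0 B.r0=1

outcome vector order: (A.r0,B.r0)
under TSO → 00 01 02 20 21 22
TSO∖claimed = {01}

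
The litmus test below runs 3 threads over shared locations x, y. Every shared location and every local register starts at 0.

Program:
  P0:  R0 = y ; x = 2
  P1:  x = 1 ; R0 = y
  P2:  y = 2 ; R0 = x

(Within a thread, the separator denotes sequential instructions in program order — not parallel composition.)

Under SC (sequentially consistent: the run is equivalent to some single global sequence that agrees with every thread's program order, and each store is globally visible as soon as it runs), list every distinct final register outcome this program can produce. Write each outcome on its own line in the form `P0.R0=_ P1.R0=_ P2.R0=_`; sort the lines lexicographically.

P0.R0=0 P1.R0=0 P2.R0=1
P0.R0=0 P1.R0=0 P2.R0=2
P0.R0=0 P1.R0=2 P2.R0=0
P0.R0=0 P1.R0=2 P2.R0=1
P0.R0=0 P1.R0=2 P2.R0=2
P0.R0=2 P1.R0=0 P2.R0=1
P0.R0=2 P1.R0=0 P2.R0=2
P0.R0=2 P1.R0=2 P2.R0=0
P0.R0=2 P1.R0=2 P2.R0=1
P0.R0=2 P1.R0=2 P2.R0=2

outcome vector order: (P0.R0,P1.R0,P2.R0)
|SC outcomes| = 10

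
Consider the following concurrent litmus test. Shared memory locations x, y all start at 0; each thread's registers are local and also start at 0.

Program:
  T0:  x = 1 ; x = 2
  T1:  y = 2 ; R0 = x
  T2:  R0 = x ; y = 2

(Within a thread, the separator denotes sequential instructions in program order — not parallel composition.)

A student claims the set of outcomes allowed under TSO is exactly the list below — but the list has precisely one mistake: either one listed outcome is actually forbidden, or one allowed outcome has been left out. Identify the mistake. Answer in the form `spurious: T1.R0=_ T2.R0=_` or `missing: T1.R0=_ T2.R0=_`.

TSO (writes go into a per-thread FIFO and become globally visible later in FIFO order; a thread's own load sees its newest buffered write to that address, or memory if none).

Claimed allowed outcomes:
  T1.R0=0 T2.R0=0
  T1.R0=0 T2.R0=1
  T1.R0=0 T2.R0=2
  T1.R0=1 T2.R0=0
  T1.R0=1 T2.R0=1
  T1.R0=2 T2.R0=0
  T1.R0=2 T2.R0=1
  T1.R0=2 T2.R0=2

outcome vector order: (T1.R0,T2.R0)
TSO (9): <0 0>; <0 1>; <0 2>; <1 0>; <1 1>; <1 2>; <2 0>; <2 1>; <2 2>
TSO∖claimed = {<1 2>}

missing: T1.R0=1 T2.R0=2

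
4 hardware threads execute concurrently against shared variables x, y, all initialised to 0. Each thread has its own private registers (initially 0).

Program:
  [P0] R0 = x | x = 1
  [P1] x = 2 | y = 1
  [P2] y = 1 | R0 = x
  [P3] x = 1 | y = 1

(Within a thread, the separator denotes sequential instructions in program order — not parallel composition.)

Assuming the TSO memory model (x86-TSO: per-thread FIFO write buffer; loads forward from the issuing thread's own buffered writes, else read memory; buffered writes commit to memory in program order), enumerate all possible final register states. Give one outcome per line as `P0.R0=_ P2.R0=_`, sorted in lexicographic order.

P0.R0=0 P2.R0=0
P0.R0=0 P2.R0=1
P0.R0=0 P2.R0=2
P0.R0=1 P2.R0=0
P0.R0=1 P2.R0=1
P0.R0=1 P2.R0=2
P0.R0=2 P2.R0=0
P0.R0=2 P2.R0=1
P0.R0=2 P2.R0=2

outcome vector order: (P0.R0,P2.R0)
|TSO outcomes| = 9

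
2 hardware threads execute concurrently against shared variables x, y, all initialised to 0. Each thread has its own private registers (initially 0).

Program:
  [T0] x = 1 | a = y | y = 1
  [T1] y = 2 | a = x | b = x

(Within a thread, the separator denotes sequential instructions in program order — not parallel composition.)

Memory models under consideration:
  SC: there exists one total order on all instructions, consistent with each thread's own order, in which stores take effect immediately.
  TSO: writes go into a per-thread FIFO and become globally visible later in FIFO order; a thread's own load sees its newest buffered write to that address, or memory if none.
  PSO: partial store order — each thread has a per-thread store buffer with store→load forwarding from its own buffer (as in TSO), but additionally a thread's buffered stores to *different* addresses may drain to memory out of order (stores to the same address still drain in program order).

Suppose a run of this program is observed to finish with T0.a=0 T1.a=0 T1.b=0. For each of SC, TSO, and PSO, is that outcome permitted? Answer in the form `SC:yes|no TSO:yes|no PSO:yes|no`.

SC:no TSO:yes PSO:yes

outcome vector order: (T0.a,T1.a,T1.b)
SC (4): <0 1 1>; <2 0 0>; <2 0 1>; <2 1 1>
TSO (6): <0 0 0>; <0 0 1>; <0 1 1>; <2 0 0>; <2 0 1>; <2 1 1>
PSO (6): <0 0 0>; <0 0 1>; <0 1 1>; <2 0 0>; <2 0 1>; <2 1 1>
target <0 0 0> ∈ {TSO,PSO}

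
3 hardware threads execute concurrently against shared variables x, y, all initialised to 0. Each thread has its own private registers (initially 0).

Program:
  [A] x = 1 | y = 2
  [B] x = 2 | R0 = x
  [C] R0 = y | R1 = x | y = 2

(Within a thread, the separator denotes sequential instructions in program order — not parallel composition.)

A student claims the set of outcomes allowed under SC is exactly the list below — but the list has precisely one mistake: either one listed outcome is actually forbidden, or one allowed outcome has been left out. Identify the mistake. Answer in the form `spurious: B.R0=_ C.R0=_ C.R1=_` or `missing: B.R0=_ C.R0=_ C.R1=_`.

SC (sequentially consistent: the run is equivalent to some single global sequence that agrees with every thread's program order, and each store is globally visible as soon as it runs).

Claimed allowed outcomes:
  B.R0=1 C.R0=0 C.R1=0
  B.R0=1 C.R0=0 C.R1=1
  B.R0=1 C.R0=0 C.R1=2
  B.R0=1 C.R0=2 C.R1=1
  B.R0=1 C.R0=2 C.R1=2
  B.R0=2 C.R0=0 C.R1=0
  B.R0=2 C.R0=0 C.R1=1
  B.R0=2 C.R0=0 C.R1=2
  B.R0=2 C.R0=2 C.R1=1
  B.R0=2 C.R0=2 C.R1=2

outcome vector order: (B.R0,C.R0,C.R1)
SC (9): 100, 101, 102, 121, 200, 201, 202, 221, 222
claimed∖SC = {122}

spurious: B.R0=1 C.R0=2 C.R1=2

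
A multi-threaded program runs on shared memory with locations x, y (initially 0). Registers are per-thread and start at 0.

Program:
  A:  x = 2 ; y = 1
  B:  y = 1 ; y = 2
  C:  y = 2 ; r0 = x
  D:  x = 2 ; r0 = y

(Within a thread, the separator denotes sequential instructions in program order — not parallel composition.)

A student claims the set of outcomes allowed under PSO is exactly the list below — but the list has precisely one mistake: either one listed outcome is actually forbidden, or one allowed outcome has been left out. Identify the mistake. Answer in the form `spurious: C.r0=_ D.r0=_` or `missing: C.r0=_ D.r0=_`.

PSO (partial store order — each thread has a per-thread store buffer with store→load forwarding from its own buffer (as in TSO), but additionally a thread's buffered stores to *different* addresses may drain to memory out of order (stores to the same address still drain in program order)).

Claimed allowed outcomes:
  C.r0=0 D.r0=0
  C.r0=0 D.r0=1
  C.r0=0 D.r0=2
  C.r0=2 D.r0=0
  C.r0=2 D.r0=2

missing: C.r0=2 D.r0=1

outcome vector order: (C.r0,D.r0)
PSO (6): (0,0); (0,1); (0,2); (2,0); (2,1); (2,2)
PSO∖claimed = {(2,1)}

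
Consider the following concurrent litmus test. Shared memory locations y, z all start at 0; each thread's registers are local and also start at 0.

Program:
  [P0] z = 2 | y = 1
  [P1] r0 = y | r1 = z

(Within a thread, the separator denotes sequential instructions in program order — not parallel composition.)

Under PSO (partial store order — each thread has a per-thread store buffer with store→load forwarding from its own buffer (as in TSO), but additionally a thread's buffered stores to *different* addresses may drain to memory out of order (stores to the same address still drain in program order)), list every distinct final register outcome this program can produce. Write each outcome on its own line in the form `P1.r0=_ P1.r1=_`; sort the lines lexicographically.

outcome vector order: (P1.r0,P1.r1)
|PSO outcomes| = 4

P1.r0=0 P1.r1=0
P1.r0=0 P1.r1=2
P1.r0=1 P1.r1=0
P1.r0=1 P1.r1=2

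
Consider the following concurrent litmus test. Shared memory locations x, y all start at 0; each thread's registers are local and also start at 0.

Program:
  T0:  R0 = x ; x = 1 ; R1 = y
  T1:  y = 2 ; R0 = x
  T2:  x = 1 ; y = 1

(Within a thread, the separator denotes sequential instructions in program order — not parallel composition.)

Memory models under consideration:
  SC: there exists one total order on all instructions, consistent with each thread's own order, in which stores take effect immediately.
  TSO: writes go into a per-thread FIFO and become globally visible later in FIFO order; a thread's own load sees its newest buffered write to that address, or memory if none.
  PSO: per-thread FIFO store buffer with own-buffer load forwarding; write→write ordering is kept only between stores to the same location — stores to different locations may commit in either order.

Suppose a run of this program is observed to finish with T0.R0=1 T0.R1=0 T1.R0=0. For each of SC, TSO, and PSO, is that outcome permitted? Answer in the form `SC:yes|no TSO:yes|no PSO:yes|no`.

outcome vector order: (T0.R0,T0.R1,T1.R0)
SC (10): (0,0,1) (0,1,0) (0,1,1) (0,2,0) (0,2,1) (1,0,1) (1,1,0) (1,1,1) (1,2,0) (1,2,1)
TSO (12): (0,0,0) (0,0,1) (0,1,0) (0,1,1) (0,2,0) (0,2,1) (1,0,0) (1,0,1) (1,1,0) (1,1,1) (1,2,0) (1,2,1)
PSO (12): (0,0,0) (0,0,1) (0,1,0) (0,1,1) (0,2,0) (0,2,1) (1,0,0) (1,0,1) (1,1,0) (1,1,1) (1,2,0) (1,2,1)
target (1,0,0) ∈ {TSO,PSO}

SC:no TSO:yes PSO:yes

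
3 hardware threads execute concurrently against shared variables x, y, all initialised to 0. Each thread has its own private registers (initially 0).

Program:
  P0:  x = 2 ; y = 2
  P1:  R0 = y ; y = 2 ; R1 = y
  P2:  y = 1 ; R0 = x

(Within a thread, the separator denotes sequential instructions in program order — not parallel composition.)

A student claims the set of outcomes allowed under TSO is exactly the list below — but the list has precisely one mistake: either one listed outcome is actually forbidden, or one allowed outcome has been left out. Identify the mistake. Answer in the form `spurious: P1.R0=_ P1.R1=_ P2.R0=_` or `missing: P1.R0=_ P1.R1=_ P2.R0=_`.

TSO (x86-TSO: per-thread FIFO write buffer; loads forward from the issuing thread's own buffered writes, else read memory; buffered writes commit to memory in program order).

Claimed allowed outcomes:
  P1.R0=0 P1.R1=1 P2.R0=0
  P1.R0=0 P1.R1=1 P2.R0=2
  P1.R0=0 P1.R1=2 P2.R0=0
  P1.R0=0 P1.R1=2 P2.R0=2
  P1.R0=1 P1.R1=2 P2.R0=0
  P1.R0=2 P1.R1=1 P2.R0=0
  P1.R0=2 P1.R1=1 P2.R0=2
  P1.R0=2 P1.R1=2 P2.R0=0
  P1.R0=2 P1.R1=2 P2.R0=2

missing: P1.R0=1 P1.R1=2 P2.R0=2

outcome vector order: (P1.R0,P1.R1,P2.R0)
under TSO → (0,1,0) (0,1,2) (0,2,0) (0,2,2) (1,2,0) (1,2,2) (2,1,0) (2,1,2) (2,2,0) (2,2,2)
TSO∖claimed = {(1,2,2)}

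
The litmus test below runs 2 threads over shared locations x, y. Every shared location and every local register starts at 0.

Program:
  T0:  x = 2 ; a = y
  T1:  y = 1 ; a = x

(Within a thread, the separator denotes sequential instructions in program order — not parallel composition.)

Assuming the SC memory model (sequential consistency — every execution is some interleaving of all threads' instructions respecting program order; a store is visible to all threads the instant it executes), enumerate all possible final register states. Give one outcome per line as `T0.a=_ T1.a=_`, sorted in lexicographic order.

T0.a=0 T1.a=2
T0.a=1 T1.a=0
T0.a=1 T1.a=2

outcome vector order: (T0.a,T1.a)
|SC outcomes| = 3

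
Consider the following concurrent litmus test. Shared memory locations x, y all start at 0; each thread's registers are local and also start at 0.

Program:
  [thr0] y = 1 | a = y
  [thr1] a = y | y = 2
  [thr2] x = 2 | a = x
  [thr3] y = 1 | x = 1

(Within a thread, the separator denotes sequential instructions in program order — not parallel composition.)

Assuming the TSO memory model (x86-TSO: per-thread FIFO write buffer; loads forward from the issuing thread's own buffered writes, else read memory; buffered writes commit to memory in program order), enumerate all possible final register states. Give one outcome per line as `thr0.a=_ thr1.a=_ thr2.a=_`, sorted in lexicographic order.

outcome vector order: (thr0.a,thr1.a,thr2.a)
|TSO outcomes| = 8

thr0.a=1 thr1.a=0 thr2.a=1
thr0.a=1 thr1.a=0 thr2.a=2
thr0.a=1 thr1.a=1 thr2.a=1
thr0.a=1 thr1.a=1 thr2.a=2
thr0.a=2 thr1.a=0 thr2.a=1
thr0.a=2 thr1.a=0 thr2.a=2
thr0.a=2 thr1.a=1 thr2.a=1
thr0.a=2 thr1.a=1 thr2.a=2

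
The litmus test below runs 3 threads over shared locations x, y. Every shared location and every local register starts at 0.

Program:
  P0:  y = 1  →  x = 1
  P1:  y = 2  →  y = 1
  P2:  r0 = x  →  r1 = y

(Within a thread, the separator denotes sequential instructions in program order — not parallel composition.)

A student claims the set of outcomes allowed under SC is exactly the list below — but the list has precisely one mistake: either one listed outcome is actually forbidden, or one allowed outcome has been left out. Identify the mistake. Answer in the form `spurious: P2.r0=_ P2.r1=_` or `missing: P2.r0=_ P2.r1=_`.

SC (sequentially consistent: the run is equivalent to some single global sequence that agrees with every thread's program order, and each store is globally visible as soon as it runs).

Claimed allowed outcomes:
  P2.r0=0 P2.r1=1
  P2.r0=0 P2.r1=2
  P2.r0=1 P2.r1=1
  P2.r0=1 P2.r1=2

outcome vector order: (P2.r0,P2.r1)
under SC → 0/0; 0/1; 0/2; 1/1; 1/2
SC∖claimed = {0/0}

missing: P2.r0=0 P2.r1=0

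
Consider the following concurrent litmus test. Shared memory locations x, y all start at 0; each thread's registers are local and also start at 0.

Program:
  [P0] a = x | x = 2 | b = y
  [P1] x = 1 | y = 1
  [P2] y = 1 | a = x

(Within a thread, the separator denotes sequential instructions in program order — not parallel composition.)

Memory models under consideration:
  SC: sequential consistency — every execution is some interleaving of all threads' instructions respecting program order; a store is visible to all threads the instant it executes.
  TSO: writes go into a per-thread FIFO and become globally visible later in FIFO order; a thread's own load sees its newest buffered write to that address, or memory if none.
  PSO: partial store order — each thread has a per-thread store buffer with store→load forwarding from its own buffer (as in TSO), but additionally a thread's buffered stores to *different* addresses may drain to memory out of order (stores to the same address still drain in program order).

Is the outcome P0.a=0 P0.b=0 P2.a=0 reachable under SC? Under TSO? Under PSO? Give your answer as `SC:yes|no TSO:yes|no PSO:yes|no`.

SC:no TSO:yes PSO:yes

outcome vector order: (P0.a,P0.b,P2.a)
[SC] allowed = {001 002 010 011 012 102 110 111 112}
[TSO] allowed = {000 001 002 010 011 012 100 101 102 110 111 112}
[PSO] allowed = {000 001 002 010 011 012 100 101 102 110 111 112}
target 000 ∈ {TSO,PSO}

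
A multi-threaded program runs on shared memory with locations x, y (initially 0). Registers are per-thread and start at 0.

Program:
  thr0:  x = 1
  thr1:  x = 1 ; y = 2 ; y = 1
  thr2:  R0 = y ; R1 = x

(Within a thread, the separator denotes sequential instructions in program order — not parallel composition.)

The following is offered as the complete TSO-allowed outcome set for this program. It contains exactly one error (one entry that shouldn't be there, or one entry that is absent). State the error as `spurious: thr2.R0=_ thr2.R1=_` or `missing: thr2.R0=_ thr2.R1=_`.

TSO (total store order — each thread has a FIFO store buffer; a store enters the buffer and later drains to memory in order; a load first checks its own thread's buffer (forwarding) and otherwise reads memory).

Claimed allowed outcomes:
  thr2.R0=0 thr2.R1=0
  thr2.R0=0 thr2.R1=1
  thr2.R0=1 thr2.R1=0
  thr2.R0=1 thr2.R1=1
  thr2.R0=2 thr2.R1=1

spurious: thr2.R0=1 thr2.R1=0

outcome vector order: (thr2.R0,thr2.R1)
[TSO] allowed = {<0 0> <0 1> <1 1> <2 1>}
claimed∖TSO = {<1 0>}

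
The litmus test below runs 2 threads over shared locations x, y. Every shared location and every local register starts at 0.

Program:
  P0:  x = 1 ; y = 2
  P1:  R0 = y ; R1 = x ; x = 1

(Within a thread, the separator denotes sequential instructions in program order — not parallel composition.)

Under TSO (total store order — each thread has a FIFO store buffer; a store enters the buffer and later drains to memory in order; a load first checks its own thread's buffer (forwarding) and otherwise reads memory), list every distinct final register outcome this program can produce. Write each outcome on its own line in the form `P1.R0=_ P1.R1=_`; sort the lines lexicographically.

P1.R0=0 P1.R1=0
P1.R0=0 P1.R1=1
P1.R0=2 P1.R1=1

outcome vector order: (P1.R0,P1.R1)
|TSO outcomes| = 3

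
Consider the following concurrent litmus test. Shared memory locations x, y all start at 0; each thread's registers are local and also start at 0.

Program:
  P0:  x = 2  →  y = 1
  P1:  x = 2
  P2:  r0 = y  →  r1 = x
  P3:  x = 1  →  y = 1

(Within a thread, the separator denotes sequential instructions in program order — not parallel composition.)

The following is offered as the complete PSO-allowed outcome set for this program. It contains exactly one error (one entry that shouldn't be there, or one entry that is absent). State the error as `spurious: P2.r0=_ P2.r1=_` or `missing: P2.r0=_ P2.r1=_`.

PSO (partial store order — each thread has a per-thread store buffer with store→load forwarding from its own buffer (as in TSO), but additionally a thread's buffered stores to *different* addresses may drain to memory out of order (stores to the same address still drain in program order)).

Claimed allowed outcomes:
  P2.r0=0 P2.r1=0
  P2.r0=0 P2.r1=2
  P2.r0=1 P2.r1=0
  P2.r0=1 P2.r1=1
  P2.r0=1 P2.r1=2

outcome vector order: (P2.r0,P2.r1)
PSO (6): <0 0>; <0 1>; <0 2>; <1 0>; <1 1>; <1 2>
PSO∖claimed = {<0 1>}

missing: P2.r0=0 P2.r1=1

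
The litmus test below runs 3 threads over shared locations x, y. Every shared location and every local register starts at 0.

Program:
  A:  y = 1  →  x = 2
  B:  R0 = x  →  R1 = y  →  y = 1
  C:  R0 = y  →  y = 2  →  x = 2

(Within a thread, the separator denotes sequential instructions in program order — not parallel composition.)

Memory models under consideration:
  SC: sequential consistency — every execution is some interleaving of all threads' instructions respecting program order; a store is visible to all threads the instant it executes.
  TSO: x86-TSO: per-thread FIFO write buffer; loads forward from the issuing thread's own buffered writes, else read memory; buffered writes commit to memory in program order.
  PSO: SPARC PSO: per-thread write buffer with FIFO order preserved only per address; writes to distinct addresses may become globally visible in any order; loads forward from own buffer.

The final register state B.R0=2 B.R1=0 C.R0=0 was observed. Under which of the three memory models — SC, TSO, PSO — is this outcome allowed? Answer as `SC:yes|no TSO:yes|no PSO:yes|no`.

outcome vector order: (B.R0,B.R1,C.R0)
[SC] allowed = {<0 0 0>, <0 0 1>, <0 1 0>, <0 1 1>, <0 2 0>, <0 2 1>, <2 1 0>, <2 1 1>, <2 2 0>, <2 2 1>}
[TSO] allowed = {<0 0 0>, <0 0 1>, <0 1 0>, <0 1 1>, <0 2 0>, <0 2 1>, <2 1 0>, <2 1 1>, <2 2 0>, <2 2 1>}
[PSO] allowed = {<0 0 0>, <0 0 1>, <0 1 0>, <0 1 1>, <0 2 0>, <0 2 1>, <2 0 0>, <2 0 1>, <2 1 0>, <2 1 1>, <2 2 0>, <2 2 1>}
target <2 0 0> ∈ {PSO}

SC:no TSO:no PSO:yes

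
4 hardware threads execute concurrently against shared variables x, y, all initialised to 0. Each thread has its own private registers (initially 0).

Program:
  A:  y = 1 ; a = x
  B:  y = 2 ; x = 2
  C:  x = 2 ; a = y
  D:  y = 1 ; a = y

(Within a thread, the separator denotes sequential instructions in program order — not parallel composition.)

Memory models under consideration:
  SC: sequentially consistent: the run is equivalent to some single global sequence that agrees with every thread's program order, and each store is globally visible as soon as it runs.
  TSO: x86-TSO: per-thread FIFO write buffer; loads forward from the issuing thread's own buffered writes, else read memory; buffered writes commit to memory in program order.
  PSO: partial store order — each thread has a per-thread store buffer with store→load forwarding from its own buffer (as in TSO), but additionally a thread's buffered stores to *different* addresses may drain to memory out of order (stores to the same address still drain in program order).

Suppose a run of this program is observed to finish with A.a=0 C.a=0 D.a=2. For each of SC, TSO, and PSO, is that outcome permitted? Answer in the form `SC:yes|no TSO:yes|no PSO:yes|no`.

outcome vector order: (A.a,C.a,D.a)
SC: 10 outcomes — {<0 1 1> <0 1 2> <0 2 1> <0 2 2> <2 0 1> <2 0 2> <2 1 1> <2 1 2> <2 2 1> <2 2 2>}
TSO: 12 outcomes — {<0 0 1> <0 0 2> <0 1 1> <0 1 2> <0 2 1> <0 2 2> <2 0 1> <2 0 2> <2 1 1> <2 1 2> <2 2 1> <2 2 2>}
PSO: 12 outcomes — {<0 0 1> <0 0 2> <0 1 1> <0 1 2> <0 2 1> <0 2 2> <2 0 1> <2 0 2> <2 1 1> <2 1 2> <2 2 1> <2 2 2>}
target <0 0 2> ∈ {TSO,PSO}

SC:no TSO:yes PSO:yes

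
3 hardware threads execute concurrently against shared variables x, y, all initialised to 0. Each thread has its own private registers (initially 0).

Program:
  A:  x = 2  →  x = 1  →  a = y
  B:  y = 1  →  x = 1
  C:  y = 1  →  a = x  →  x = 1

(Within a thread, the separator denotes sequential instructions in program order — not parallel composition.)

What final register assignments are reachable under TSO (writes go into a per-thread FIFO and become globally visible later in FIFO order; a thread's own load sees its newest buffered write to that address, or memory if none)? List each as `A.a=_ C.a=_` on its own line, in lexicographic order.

outcome vector order: (A.a,C.a)
|TSO outcomes| = 6

A.a=0 C.a=0
A.a=0 C.a=1
A.a=0 C.a=2
A.a=1 C.a=0
A.a=1 C.a=1
A.a=1 C.a=2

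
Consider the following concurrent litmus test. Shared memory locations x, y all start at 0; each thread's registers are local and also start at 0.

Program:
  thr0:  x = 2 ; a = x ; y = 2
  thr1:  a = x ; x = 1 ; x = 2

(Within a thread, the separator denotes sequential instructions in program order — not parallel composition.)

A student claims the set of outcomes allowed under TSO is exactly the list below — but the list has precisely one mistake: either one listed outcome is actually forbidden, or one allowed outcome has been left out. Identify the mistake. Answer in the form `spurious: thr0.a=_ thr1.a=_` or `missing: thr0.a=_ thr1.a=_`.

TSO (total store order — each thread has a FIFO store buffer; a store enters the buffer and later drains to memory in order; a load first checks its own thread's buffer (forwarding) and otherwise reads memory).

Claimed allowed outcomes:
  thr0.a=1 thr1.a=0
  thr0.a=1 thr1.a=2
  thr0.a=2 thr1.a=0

missing: thr0.a=2 thr1.a=2

outcome vector order: (thr0.a,thr1.a)
TSO (4): 10, 12, 20, 22
TSO∖claimed = {22}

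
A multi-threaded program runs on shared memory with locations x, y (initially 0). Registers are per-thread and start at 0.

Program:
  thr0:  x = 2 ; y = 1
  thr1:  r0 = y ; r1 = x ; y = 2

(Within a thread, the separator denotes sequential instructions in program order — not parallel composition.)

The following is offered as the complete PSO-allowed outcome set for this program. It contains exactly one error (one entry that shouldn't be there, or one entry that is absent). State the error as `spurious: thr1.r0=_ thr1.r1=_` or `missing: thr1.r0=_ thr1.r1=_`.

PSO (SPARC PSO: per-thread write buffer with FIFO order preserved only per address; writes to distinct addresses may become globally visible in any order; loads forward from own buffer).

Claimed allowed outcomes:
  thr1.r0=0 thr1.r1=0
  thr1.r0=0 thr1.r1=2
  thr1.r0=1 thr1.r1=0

missing: thr1.r0=1 thr1.r1=2

outcome vector order: (thr1.r0,thr1.r1)
PSO (4): (0,0) (0,2) (1,0) (1,2)
PSO∖claimed = {(1,2)}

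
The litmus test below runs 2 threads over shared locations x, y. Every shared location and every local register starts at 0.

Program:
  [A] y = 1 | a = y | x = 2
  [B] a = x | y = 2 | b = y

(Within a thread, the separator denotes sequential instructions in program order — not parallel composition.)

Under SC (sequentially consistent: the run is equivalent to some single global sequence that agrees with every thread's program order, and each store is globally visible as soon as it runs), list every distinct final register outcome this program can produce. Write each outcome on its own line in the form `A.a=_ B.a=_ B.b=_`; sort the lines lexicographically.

A.a=1 B.a=0 B.b=1
A.a=1 B.a=0 B.b=2
A.a=1 B.a=2 B.b=2
A.a=2 B.a=0 B.b=2

outcome vector order: (A.a,B.a,B.b)
|SC outcomes| = 4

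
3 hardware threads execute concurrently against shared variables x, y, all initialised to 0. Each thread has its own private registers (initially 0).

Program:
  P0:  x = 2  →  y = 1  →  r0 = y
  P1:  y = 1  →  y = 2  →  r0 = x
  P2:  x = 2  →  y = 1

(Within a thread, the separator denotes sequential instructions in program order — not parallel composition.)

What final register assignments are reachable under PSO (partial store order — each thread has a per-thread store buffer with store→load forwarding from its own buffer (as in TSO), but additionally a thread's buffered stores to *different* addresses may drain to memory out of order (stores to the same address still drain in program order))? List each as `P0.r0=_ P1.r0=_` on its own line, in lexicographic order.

P0.r0=1 P1.r0=0
P0.r0=1 P1.r0=2
P0.r0=2 P1.r0=0
P0.r0=2 P1.r0=2

outcome vector order: (P0.r0,P1.r0)
|PSO outcomes| = 4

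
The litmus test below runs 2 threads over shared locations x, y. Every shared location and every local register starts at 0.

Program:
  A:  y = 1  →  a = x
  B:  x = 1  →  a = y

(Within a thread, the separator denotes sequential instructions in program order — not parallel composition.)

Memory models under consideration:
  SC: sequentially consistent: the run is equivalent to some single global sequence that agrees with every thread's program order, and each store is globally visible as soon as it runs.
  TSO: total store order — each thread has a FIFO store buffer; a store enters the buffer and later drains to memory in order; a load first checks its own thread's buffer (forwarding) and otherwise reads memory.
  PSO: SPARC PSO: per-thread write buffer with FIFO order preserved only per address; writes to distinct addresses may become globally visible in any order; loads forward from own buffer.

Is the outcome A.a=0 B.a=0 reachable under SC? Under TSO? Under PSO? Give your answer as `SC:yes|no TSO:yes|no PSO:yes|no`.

outcome vector order: (A.a,B.a)
SC: 3 outcomes — {0/1, 1/0, 1/1}
TSO: 4 outcomes — {0/0, 0/1, 1/0, 1/1}
PSO: 4 outcomes — {0/0, 0/1, 1/0, 1/1}
target 0/0 ∈ {TSO,PSO}

SC:no TSO:yes PSO:yes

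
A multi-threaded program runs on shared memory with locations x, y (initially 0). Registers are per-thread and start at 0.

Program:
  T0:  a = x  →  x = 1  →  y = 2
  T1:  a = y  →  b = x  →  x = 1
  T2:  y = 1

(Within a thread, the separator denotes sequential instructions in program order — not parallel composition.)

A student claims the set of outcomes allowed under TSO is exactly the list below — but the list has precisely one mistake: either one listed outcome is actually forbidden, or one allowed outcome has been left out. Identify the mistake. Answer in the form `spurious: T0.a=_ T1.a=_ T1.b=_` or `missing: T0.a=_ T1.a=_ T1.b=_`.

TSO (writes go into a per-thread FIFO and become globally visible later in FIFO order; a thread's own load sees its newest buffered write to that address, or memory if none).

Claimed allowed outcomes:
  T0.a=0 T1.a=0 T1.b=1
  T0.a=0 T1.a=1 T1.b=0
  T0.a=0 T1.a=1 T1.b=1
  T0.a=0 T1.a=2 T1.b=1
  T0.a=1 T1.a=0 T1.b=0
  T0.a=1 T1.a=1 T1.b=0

outcome vector order: (T0.a,T1.a,T1.b)
under TSO → (0,0,0) (0,0,1) (0,1,0) (0,1,1) (0,2,1) (1,0,0) (1,1,0)
TSO∖claimed = {(0,0,0)}

missing: T0.a=0 T1.a=0 T1.b=0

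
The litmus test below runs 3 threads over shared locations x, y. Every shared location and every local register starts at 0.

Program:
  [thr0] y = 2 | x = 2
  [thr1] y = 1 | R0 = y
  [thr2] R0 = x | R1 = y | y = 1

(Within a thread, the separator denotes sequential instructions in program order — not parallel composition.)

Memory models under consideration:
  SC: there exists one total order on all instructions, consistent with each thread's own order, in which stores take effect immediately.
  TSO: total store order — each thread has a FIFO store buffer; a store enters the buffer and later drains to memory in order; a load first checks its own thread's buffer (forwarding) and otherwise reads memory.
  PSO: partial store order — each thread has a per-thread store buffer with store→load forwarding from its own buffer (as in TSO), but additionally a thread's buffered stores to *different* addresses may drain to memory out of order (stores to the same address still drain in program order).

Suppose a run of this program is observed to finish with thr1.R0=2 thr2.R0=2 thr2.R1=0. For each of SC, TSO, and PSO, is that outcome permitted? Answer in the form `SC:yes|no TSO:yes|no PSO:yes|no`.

SC:no TSO:no PSO:yes

outcome vector order: (thr1.R0,thr2.R0,thr2.R1)
SC (9): (1,0,0) (1,0,1) (1,0,2) (1,2,1) (1,2,2) (2,0,0) (2,0,1) (2,0,2) (2,2,2)
TSO (9): (1,0,0) (1,0,1) (1,0,2) (1,2,1) (1,2,2) (2,0,0) (2,0,1) (2,0,2) (2,2,2)
PSO (12): (1,0,0) (1,0,1) (1,0,2) (1,2,0) (1,2,1) (1,2,2) (2,0,0) (2,0,1) (2,0,2) (2,2,0) (2,2,1) (2,2,2)
target (2,2,0) ∈ {PSO}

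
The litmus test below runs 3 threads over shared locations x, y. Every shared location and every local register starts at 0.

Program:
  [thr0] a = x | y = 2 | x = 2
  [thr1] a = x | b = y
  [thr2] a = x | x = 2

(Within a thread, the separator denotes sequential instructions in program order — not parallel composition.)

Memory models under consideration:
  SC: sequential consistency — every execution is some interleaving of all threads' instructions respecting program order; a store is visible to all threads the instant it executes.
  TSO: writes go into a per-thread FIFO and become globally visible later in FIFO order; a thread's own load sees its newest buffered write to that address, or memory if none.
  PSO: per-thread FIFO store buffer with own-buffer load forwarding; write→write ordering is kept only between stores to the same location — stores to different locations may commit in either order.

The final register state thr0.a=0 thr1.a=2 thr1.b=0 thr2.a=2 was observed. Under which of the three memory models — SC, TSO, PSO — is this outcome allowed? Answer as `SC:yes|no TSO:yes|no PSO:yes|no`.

outcome vector order: (thr0.a,thr1.a,thr1.b,thr2.a)
SC (11): 0000 0002 0020 0022 0200 0220 0222 2000 2020 2200 2220
TSO (11): 0000 0002 0020 0022 0200 0220 0222 2000 2020 2200 2220
PSO (12): 0000 0002 0020 0022 0200 0202 0220 0222 2000 2020 2200 2220
target 0202 ∈ {PSO}

SC:no TSO:no PSO:yes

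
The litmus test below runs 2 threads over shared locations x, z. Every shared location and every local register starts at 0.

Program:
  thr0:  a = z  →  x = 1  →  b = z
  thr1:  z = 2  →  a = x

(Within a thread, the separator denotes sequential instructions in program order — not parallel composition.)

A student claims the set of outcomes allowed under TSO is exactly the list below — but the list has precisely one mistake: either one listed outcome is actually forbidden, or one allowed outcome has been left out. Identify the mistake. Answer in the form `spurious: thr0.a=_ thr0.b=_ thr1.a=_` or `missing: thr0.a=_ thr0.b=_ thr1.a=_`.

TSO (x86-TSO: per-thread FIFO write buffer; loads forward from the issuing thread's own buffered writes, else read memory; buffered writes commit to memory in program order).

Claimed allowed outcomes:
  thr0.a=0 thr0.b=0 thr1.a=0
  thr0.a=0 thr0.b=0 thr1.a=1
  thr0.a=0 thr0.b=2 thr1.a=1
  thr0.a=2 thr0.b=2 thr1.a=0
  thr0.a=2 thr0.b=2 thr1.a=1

missing: thr0.a=0 thr0.b=2 thr1.a=0

outcome vector order: (thr0.a,thr0.b,thr1.a)
TSO (6): 000, 001, 020, 021, 220, 221
TSO∖claimed = {020}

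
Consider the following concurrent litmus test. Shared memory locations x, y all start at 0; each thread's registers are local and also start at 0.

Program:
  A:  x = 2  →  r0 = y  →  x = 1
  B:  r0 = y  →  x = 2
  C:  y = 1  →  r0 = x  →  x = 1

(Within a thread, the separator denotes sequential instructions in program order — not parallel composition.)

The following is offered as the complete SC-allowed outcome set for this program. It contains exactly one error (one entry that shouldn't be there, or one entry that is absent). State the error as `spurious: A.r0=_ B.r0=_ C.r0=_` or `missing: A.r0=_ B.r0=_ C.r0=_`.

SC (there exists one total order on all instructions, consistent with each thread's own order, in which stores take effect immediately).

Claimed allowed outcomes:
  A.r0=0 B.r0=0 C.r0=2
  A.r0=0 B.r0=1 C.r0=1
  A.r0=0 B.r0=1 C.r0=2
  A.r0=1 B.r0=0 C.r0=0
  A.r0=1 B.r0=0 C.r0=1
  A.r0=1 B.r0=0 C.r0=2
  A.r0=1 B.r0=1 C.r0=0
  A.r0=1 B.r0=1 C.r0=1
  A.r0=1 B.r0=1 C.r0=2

outcome vector order: (A.r0,B.r0,C.r0)
under SC → <0 0 1>; <0 0 2>; <0 1 1>; <0 1 2>; <1 0 0>; <1 0 1>; <1 0 2>; <1 1 0>; <1 1 1>; <1 1 2>
SC∖claimed = {<0 0 1>}

missing: A.r0=0 B.r0=0 C.r0=1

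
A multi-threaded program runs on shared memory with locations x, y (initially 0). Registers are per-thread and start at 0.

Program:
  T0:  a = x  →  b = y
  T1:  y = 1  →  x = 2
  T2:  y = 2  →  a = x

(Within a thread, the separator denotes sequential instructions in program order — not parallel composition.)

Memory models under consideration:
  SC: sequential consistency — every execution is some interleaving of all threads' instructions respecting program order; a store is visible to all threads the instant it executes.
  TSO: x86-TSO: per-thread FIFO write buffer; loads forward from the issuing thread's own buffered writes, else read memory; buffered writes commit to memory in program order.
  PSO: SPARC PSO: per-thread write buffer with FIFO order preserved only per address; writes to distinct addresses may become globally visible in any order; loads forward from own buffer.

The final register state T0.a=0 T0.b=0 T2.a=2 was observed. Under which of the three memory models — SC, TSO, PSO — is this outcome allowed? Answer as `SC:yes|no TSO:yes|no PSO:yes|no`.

outcome vector order: (T0.a,T0.b,T2.a)
SC (10): 0/0/0 0/0/2 0/1/0 0/1/2 0/2/0 0/2/2 2/1/0 2/1/2 2/2/0 2/2/2
TSO (10): 0/0/0 0/0/2 0/1/0 0/1/2 0/2/0 0/2/2 2/1/0 2/1/2 2/2/0 2/2/2
PSO (12): 0/0/0 0/0/2 0/1/0 0/1/2 0/2/0 0/2/2 2/0/0 2/0/2 2/1/0 2/1/2 2/2/0 2/2/2
target 0/0/2 ∈ {SC,TSO,PSO}

SC:yes TSO:yes PSO:yes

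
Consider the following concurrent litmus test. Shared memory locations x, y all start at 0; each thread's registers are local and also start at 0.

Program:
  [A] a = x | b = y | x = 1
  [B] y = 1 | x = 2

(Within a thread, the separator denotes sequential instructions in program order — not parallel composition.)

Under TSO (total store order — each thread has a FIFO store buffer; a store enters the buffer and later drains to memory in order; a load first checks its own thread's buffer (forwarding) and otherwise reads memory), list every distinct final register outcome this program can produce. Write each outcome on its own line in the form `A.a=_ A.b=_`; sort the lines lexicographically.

A.a=0 A.b=0
A.a=0 A.b=1
A.a=2 A.b=1

outcome vector order: (A.a,A.b)
|TSO outcomes| = 3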